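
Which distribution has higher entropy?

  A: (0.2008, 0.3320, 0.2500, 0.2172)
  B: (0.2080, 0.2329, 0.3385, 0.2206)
A

Both distributions are close to uniform, making this a harder comparison.

H(A) = 1.9717 bits
H(B) = 1.9708 bits

The distribution closer to uniform has higher entropy.
Answer: A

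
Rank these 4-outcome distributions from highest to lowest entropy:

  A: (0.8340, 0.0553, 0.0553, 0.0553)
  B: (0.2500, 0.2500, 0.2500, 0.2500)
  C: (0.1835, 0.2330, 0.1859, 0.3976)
B > C > A

Key insight: Entropy is maximized by uniform distributions and minimized by concentrated distributions.

- Uniform distributions have maximum entropy log₂(4) = 2.0000 bits
- The more "peaked" or concentrated a distribution, the lower its entropy

Entropies:
  H(A) = 0.9116 bits
  H(B) = 2.0000 bits
  H(C) = 1.9188 bits

Ranking: B > C > A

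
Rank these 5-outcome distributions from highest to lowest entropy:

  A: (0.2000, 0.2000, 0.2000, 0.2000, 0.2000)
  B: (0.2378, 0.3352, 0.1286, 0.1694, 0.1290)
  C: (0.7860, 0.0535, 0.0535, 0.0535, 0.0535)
A > B > C

Key insight: Entropy is maximized by uniform distributions and minimized by concentrated distributions.

- Uniform distributions have maximum entropy log₂(5) = 2.3219 bits
- The more "peaked" or concentrated a distribution, the lower its entropy

Entropies:
  H(A) = 2.3219 bits
  H(B) = 2.2169 bits
  H(C) = 1.1771 bits

Ranking: A > B > C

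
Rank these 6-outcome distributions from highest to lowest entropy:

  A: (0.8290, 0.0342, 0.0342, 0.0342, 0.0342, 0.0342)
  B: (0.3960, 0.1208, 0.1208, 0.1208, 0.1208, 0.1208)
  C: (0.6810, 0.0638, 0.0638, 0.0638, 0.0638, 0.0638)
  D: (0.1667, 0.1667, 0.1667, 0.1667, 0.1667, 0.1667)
D > B > C > A

Key insight: Entropy is maximized by uniform distributions and minimized by concentrated distributions.

Entropies:
  H(A) = 1.0570 bits
  H(B) = 2.3710 bits
  H(C) = 1.6440 bits
  H(D) = 2.5850 bits

Ranking: D > B > C > A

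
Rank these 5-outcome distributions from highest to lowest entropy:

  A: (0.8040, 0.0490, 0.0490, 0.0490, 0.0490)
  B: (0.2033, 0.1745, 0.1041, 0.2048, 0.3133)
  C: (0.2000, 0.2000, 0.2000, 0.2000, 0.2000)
C > B > A

Key insight: Entropy is maximized by uniform distributions and minimized by concentrated distributions.

- Uniform distributions have maximum entropy log₂(5) = 2.3219 bits
- The more "peaked" or concentrated a distribution, the lower its entropy

Entropies:
  H(A) = 1.1059 bits
  H(B) = 2.2396 bits
  H(C) = 2.3219 bits

Ranking: C > B > A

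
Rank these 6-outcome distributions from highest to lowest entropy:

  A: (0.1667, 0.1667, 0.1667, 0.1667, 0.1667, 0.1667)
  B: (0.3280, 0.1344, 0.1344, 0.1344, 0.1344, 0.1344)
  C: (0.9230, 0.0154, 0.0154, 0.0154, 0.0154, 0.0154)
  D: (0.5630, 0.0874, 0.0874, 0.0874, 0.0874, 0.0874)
A > B > D > C

Key insight: Entropy is maximized by uniform distributions and minimized by concentrated distributions.

Entropies:
  H(A) = 2.5850 bits
  H(B) = 2.4732 bits
  H(C) = 0.5703 bits
  H(D) = 2.0032 bits

Ranking: A > B > D > C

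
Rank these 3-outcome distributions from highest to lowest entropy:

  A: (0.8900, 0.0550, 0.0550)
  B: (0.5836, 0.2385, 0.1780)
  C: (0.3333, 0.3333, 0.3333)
C > B > A

Key insight: Entropy is maximized by uniform distributions and minimized by concentrated distributions.

- Uniform distributions have maximum entropy log₂(3) = 1.5850 bits
- The more "peaked" or concentrated a distribution, the lower its entropy

Entropies:
  H(A) = 0.6099 bits
  H(B) = 1.3898 bits
  H(C) = 1.5850 bits

Ranking: C > B > A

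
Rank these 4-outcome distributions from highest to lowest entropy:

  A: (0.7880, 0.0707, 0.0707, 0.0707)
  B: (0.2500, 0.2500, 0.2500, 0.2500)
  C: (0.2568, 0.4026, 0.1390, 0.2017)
B > C > A

Key insight: Entropy is maximized by uniform distributions and minimized by concentrated distributions.

- Uniform distributions have maximum entropy log₂(4) = 2.0000 bits
- The more "peaked" or concentrated a distribution, the lower its entropy

Entropies:
  H(A) = 1.0813 bits
  H(B) = 2.0000 bits
  H(C) = 1.8936 bits

Ranking: B > C > A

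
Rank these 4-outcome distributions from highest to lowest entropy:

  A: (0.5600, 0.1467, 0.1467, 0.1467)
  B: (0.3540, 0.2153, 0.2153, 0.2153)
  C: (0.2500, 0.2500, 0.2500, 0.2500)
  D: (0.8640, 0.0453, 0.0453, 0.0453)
C > B > A > D

Key insight: Entropy is maximized by uniform distributions and minimized by concentrated distributions.

Entropies:
  H(A) = 1.6870 bits
  H(B) = 1.9615 bits
  H(C) = 2.0000 bits
  H(D) = 0.7892 bits

Ranking: C > B > A > D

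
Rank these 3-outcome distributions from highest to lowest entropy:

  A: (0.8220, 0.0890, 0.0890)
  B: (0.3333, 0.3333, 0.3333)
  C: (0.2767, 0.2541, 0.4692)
B > C > A

Key insight: Entropy is maximized by uniform distributions and minimized by concentrated distributions.

- Uniform distributions have maximum entropy log₂(3) = 1.5850 bits
- The more "peaked" or concentrated a distribution, the lower its entropy

Entropies:
  H(A) = 0.8537 bits
  H(B) = 1.5850 bits
  H(C) = 1.5273 bits

Ranking: B > C > A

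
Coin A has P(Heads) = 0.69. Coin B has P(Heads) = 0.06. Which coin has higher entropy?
A

For binary distributions, entropy is maximized at p=0.5 and decreases as p moves toward 0 or 1.

H(A) = H(0.69) = 0.8932 bits
H(B) = H(0.06) = 0.3274 bits

Distribution A (p=0.69) is closer to uniform (p=0.5), so it has higher entropy.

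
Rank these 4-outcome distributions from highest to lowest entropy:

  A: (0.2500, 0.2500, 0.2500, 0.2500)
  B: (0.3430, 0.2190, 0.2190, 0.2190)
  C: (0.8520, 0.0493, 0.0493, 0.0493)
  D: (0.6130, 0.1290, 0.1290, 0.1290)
A > B > D > C

Key insight: Entropy is maximized by uniform distributions and minimized by concentrated distributions.

Entropies:
  H(A) = 2.0000 bits
  H(B) = 1.9690 bits
  H(C) = 0.8394 bits
  H(D) = 1.5762 bits

Ranking: A > B > D > C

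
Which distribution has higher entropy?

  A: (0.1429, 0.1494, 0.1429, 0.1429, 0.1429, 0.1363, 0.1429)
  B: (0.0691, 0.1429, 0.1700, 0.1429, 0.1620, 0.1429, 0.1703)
A

Both distributions are close to uniform, making this a harder comparison.

H(A) = 2.8069 bits
H(B) = 2.7644 bits

The distribution closer to uniform has higher entropy.
Answer: A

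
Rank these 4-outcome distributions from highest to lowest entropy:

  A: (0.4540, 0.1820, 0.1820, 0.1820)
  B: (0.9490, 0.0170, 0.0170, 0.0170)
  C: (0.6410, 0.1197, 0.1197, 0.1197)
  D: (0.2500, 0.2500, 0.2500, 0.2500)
D > A > C > B

Key insight: Entropy is maximized by uniform distributions and minimized by concentrated distributions.

Entropies:
  H(A) = 1.8593 bits
  H(B) = 0.3715 bits
  H(C) = 1.5109 bits
  H(D) = 2.0000 bits

Ranking: D > A > C > B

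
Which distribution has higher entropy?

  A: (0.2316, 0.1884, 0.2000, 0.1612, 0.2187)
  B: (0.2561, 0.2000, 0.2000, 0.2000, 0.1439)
A

Both distributions are close to uniform, making this a harder comparison.

H(A) = 2.3110 bits
H(B) = 2.2989 bits

The distribution closer to uniform has higher entropy.
Answer: A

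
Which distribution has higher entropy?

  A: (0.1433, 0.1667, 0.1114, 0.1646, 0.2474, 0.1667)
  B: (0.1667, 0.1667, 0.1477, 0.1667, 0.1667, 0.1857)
B

Both distributions are close to uniform, making this a harder comparison.

H(A) = 2.5429 bits
H(B) = 2.5818 bits

The distribution closer to uniform has higher entropy.
Answer: B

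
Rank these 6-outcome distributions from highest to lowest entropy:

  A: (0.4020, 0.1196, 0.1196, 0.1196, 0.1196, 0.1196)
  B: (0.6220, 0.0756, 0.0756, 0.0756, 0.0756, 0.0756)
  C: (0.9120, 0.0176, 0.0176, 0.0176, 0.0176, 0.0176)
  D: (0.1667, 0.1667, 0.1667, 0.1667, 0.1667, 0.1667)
D > A > B > C

Key insight: Entropy is maximized by uniform distributions and minimized by concentrated distributions.

Entropies:
  H(A) = 2.3606 bits
  H(B) = 1.8343 bits
  H(C) = 0.6341 bits
  H(D) = 2.5850 bits

Ranking: D > A > B > C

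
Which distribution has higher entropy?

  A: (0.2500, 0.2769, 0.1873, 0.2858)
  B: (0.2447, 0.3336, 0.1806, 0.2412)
A

Both distributions are close to uniform, making this a harder comparison.

H(A) = 1.9820 bits
H(B) = 1.9661 bits

The distribution closer to uniform has higher entropy.
Answer: A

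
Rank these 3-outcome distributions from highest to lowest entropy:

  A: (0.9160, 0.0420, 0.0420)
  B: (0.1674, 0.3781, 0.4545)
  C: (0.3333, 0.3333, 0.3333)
C > B > A

Key insight: Entropy is maximized by uniform distributions and minimized by concentrated distributions.

- Uniform distributions have maximum entropy log₂(3) = 1.5850 bits
- The more "peaked" or concentrated a distribution, the lower its entropy

Entropies:
  H(A) = 0.5001 bits
  H(B) = 1.4792 bits
  H(C) = 1.5850 bits

Ranking: C > B > A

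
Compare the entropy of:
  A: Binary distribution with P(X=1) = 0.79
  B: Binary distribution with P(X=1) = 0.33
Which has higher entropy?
B

For binary distributions, entropy is maximized at p=0.5 and decreases as p moves toward 0 or 1.

H(A) = H(0.79) = 0.7415 bits
H(B) = H(0.33) = 0.9149 bits

Distribution B (p=0.33) is closer to uniform (p=0.5), so it has higher entropy.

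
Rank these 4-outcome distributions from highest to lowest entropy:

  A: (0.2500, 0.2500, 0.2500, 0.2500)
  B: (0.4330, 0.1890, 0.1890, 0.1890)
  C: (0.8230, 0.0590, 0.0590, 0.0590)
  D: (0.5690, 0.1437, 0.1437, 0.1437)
A > B > D > C

Key insight: Entropy is maximized by uniform distributions and minimized by concentrated distributions.

Entropies:
  H(A) = 2.0000 bits
  H(B) = 1.8857 bits
  H(C) = 0.9540 bits
  H(D) = 1.6693 bits

Ranking: A > B > D > C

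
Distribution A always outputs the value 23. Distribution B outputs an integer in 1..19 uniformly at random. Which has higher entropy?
B

A is deterministic, so H(A) = 0. B is uniform over 19 outcomes, so H(B) = log₂(19) = 4.248 bits. Any distribution with genuine randomness has higher entropy than a deterministic one.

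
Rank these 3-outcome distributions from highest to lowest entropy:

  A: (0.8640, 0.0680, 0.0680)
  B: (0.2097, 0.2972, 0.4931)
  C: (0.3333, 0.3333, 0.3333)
C > B > A

Key insight: Entropy is maximized by uniform distributions and minimized by concentrated distributions.

- Uniform distributions have maximum entropy log₂(3) = 1.5850 bits
- The more "peaked" or concentrated a distribution, the lower its entropy

Entropies:
  H(A) = 0.7097 bits
  H(B) = 1.4958 bits
  H(C) = 1.5850 bits

Ranking: C > B > A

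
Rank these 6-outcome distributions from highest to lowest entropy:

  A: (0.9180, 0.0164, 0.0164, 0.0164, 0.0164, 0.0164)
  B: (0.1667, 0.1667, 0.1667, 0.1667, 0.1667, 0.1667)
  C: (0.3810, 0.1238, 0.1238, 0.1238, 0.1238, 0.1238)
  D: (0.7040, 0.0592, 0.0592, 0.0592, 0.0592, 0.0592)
B > C > D > A

Key insight: Entropy is maximized by uniform distributions and minimized by concentrated distributions.

Entropies:
  H(A) = 0.5996 bits
  H(B) = 2.5850 bits
  H(C) = 2.3960 bits
  H(D) = 1.5636 bits

Ranking: B > C > D > A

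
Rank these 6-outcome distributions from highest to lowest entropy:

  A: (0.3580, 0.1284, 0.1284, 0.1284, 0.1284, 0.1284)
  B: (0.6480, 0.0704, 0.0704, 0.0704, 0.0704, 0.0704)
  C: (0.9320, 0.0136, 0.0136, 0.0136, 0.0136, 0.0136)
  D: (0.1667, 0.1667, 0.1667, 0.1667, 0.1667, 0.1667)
D > A > B > C

Key insight: Entropy is maximized by uniform distributions and minimized by concentrated distributions.

Entropies:
  H(A) = 2.4317 bits
  H(B) = 1.7532 bits
  H(C) = 0.5163 bits
  H(D) = 2.5850 bits

Ranking: D > A > B > C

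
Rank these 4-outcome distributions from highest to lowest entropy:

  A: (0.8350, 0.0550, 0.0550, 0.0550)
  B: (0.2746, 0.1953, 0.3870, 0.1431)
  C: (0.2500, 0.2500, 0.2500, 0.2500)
C > B > A

Key insight: Entropy is maximized by uniform distributions and minimized by concentrated distributions.

- Uniform distributions have maximum entropy log₂(4) = 2.0000 bits
- The more "peaked" or concentrated a distribution, the lower its entropy

Entropies:
  H(A) = 0.9077 bits
  H(B) = 1.9037 bits
  H(C) = 2.0000 bits

Ranking: C > B > A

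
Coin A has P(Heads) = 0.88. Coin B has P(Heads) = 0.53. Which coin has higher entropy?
B

For binary distributions, entropy is maximized at p=0.5 and decreases as p moves toward 0 or 1.

H(A) = H(0.88) = 0.5294 bits
H(B) = H(0.53) = 0.9974 bits

Distribution B (p=0.53) is closer to uniform (p=0.5), so it has higher entropy.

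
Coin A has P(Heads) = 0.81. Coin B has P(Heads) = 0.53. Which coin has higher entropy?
B

For binary distributions, entropy is maximized at p=0.5 and decreases as p moves toward 0 or 1.

H(A) = H(0.81) = 0.7015 bits
H(B) = H(0.53) = 0.9974 bits

Distribution B (p=0.53) is closer to uniform (p=0.5), so it has higher entropy.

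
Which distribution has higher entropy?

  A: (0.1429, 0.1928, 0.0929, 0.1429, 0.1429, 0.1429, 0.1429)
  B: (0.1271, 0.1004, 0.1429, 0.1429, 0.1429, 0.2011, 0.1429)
A

Both distributions are close to uniform, making this a harder comparison.

H(A) = 2.7816 bits
H(B) = 2.7807 bits

The distribution closer to uniform has higher entropy.
Answer: A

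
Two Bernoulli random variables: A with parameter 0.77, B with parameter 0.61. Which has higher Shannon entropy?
B

For binary distributions, entropy is maximized at p=0.5 and decreases as p moves toward 0 or 1.

H(A) = H(0.77) = 0.7780 bits
H(B) = H(0.61) = 0.9648 bits

Distribution B (p=0.61) is closer to uniform (p=0.5), so it has higher entropy.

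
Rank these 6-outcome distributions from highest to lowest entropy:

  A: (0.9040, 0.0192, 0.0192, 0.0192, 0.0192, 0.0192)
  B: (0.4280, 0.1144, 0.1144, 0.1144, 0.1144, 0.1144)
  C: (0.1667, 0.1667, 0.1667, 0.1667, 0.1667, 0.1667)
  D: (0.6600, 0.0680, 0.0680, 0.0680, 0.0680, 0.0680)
C > B > D > A

Key insight: Entropy is maximized by uniform distributions and minimized by concentrated distributions.

Entropies:
  H(A) = 0.6791 bits
  H(B) = 2.3131 bits
  H(C) = 2.5850 bits
  H(D) = 1.7143 bits

Ranking: C > B > D > A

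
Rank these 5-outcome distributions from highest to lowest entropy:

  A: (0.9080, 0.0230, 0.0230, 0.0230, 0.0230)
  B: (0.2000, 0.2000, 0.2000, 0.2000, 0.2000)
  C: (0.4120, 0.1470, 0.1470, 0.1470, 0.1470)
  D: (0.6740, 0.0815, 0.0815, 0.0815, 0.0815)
B > C > D > A

Key insight: Entropy is maximized by uniform distributions and minimized by concentrated distributions.

Entropies:
  H(A) = 0.6271 bits
  H(B) = 2.3219 bits
  H(C) = 2.1535 bits
  H(D) = 1.5628 bits

Ranking: B > C > D > A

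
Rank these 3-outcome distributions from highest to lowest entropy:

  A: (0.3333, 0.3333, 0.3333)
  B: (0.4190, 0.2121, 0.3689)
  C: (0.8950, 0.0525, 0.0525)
A > B > C

Key insight: Entropy is maximized by uniform distributions and minimized by concentrated distributions.

- Uniform distributions have maximum entropy log₂(3) = 1.5850 bits
- The more "peaked" or concentrated a distribution, the lower its entropy

Entropies:
  H(A) = 1.5850 bits
  H(B) = 1.5311 bits
  H(C) = 0.5896 bits

Ranking: A > B > C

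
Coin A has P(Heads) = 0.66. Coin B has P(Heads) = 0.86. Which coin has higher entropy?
A

For binary distributions, entropy is maximized at p=0.5 and decreases as p moves toward 0 or 1.

H(A) = H(0.66) = 0.9248 bits
H(B) = H(0.86) = 0.5842 bits

Distribution A (p=0.66) is closer to uniform (p=0.5), so it has higher entropy.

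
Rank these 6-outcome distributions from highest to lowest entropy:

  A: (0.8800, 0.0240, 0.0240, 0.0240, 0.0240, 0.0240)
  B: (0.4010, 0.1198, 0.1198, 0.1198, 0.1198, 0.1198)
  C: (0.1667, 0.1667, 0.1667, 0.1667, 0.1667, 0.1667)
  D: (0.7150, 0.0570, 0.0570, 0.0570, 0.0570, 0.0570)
C > B > D > A

Key insight: Entropy is maximized by uniform distributions and minimized by concentrated distributions.

Entropies:
  H(A) = 0.8080 bits
  H(B) = 2.3624 bits
  H(C) = 2.5850 bits
  H(D) = 1.5239 bits

Ranking: C > B > D > A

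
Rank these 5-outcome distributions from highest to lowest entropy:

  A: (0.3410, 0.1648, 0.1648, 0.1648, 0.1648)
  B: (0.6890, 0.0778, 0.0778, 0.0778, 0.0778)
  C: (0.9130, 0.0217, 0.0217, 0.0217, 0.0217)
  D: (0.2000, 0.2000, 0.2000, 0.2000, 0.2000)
D > A > B > C

Key insight: Entropy is maximized by uniform distributions and minimized by concentrated distributions.

Entropies:
  H(A) = 2.2438 bits
  H(B) = 1.5163 bits
  H(C) = 0.6004 bits
  H(D) = 2.3219 bits

Ranking: D > A > B > C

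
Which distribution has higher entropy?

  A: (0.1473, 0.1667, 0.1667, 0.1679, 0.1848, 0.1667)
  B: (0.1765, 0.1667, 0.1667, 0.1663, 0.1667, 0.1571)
B

Both distributions are close to uniform, making this a harder comparison.

H(A) = 2.5819 bits
H(B) = 2.5841 bits

The distribution closer to uniform has higher entropy.
Answer: B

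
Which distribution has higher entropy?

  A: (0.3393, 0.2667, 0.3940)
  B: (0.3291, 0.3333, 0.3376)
B

Both distributions are close to uniform, making this a harder comparison.

H(A) = 1.5670 bits
H(B) = 1.5849 bits

The distribution closer to uniform has higher entropy.
Answer: B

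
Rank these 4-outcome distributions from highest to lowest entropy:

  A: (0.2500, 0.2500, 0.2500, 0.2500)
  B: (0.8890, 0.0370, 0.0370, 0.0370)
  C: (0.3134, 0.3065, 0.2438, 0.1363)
A > C > B

Key insight: Entropy is maximized by uniform distributions and minimized by concentrated distributions.

- Uniform distributions have maximum entropy log₂(4) = 2.0000 bits
- The more "peaked" or concentrated a distribution, the lower its entropy

Entropies:
  H(A) = 2.0000 bits
  H(B) = 0.6789 bits
  H(C) = 1.9359 bits

Ranking: A > C > B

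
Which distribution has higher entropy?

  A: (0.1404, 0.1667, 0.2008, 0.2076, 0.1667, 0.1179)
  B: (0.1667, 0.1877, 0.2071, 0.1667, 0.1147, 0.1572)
B

Both distributions are close to uniform, making this a harder comparison.

H(A) = 2.5588 bits
H(B) = 2.5630 bits

The distribution closer to uniform has higher entropy.
Answer: B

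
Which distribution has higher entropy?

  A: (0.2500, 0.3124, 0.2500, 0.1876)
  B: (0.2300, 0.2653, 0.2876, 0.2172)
B

Both distributions are close to uniform, making this a harder comparison.

H(A) = 1.9773 bits
H(B) = 1.9910 bits

The distribution closer to uniform has higher entropy.
Answer: B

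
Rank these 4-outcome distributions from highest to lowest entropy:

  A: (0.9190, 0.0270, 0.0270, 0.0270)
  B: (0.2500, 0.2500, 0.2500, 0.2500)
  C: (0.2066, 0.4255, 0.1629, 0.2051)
B > C > A

Key insight: Entropy is maximized by uniform distributions and minimized by concentrated distributions.

- Uniform distributions have maximum entropy log₂(4) = 2.0000 bits
- The more "peaked" or concentrated a distribution, the lower its entropy

Entropies:
  H(A) = 0.5341 bits
  H(B) = 2.0000 bits
  H(C) = 1.8898 bits

Ranking: B > C > A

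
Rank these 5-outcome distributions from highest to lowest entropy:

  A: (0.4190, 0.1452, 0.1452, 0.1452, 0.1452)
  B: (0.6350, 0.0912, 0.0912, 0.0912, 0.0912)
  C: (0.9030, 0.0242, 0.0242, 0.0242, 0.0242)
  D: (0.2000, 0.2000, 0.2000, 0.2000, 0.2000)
D > A > B > C

Key insight: Entropy is maximized by uniform distributions and minimized by concentrated distributions.

Entropies:
  H(A) = 2.1430 bits
  H(B) = 1.6768 bits
  H(C) = 0.6534 bits
  H(D) = 2.3219 bits

Ranking: D > A > B > C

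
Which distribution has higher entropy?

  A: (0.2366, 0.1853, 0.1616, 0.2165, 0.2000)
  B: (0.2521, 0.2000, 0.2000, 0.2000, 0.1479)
A

Both distributions are close to uniform, making this a harder comparison.

H(A) = 2.3099 bits
H(B) = 2.3021 bits

The distribution closer to uniform has higher entropy.
Answer: A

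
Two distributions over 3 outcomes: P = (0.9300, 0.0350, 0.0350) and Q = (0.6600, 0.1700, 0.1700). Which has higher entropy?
Q

P is highly concentrated on one outcome (93%), making it nearly deterministic. Q spreads its mass more evenly (max 66%). The more spread-out distribution has higher entropy: H(P) ≈ 0.436 bits, H(Q) ≈ 1.265 bits.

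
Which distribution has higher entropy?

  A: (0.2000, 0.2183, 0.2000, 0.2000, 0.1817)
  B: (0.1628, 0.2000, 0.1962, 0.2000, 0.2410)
A

Both distributions are close to uniform, making this a harder comparison.

H(A) = 2.3195 bits
H(B) = 2.3109 bits

The distribution closer to uniform has higher entropy.
Answer: A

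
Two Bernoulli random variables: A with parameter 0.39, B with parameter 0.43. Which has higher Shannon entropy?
B

For binary distributions, entropy is maximized at p=0.5 and decreases as p moves toward 0 or 1.

H(A) = H(0.39) = 0.9648 bits
H(B) = H(0.43) = 0.9858 bits

Distribution B (p=0.43) is closer to uniform (p=0.5), so it has higher entropy.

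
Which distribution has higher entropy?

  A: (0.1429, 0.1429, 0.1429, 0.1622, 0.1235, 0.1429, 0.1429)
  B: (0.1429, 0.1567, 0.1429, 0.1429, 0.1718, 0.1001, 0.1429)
A

Both distributions are close to uniform, making this a harder comparison.

H(A) = 2.8036 bits
H(B) = 2.7921 bits

The distribution closer to uniform has higher entropy.
Answer: A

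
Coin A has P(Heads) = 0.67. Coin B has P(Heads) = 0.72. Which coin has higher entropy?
A

For binary distributions, entropy is maximized at p=0.5 and decreases as p moves toward 0 or 1.

H(A) = H(0.67) = 0.9149 bits
H(B) = H(0.72) = 0.8555 bits

Distribution A (p=0.67) is closer to uniform (p=0.5), so it has higher entropy.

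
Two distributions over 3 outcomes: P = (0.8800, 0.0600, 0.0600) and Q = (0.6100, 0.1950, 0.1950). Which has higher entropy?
Q

P is highly concentrated on one outcome (88%), making it nearly deterministic. Q spreads its mass more evenly (max 61%). The more spread-out distribution has higher entropy: H(P) ≈ 0.649 bits, H(Q) ≈ 1.355 bits.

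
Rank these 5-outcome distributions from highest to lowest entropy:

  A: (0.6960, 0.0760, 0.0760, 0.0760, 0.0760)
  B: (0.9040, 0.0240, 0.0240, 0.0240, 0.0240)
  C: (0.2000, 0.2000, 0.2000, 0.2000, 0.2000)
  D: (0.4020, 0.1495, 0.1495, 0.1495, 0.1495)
C > D > A > B

Key insight: Entropy is maximized by uniform distributions and minimized by concentrated distributions.

Entropies:
  H(A) = 1.4941 bits
  H(B) = 0.6482 bits
  H(C) = 2.3219 bits
  H(D) = 2.1681 bits

Ranking: C > D > A > B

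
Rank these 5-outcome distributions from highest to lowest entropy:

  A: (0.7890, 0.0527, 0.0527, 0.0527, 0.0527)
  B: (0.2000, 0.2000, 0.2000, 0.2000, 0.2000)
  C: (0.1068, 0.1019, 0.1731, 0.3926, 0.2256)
B > C > A

Key insight: Entropy is maximized by uniform distributions and minimized by concentrated distributions.

- Uniform distributions have maximum entropy log₂(5) = 2.3219 bits
- The more "peaked" or concentrated a distribution, the lower its entropy

Entropies:
  H(A) = 1.1654 bits
  H(B) = 2.3219 bits
  H(C) = 2.1326 bits

Ranking: B > C > A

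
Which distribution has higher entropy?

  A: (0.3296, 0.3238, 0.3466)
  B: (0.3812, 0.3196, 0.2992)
A

Both distributions are close to uniform, making this a harder comparison.

H(A) = 1.5844 bits
H(B) = 1.5772 bits

The distribution closer to uniform has higher entropy.
Answer: A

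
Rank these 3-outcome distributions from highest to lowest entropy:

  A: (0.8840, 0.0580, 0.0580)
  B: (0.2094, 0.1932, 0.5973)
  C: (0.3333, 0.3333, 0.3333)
C > B > A

Key insight: Entropy is maximized by uniform distributions and minimized by concentrated distributions.

- Uniform distributions have maximum entropy log₂(3) = 1.5850 bits
- The more "peaked" or concentrated a distribution, the lower its entropy

Entropies:
  H(A) = 0.6338 bits
  H(B) = 1.3747 bits
  H(C) = 1.5850 bits

Ranking: C > B > A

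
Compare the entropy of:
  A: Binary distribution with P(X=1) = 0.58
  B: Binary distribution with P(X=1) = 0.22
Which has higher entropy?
A

For binary distributions, entropy is maximized at p=0.5 and decreases as p moves toward 0 or 1.

H(A) = H(0.58) = 0.9815 bits
H(B) = H(0.22) = 0.7602 bits

Distribution A (p=0.58) is closer to uniform (p=0.5), so it has higher entropy.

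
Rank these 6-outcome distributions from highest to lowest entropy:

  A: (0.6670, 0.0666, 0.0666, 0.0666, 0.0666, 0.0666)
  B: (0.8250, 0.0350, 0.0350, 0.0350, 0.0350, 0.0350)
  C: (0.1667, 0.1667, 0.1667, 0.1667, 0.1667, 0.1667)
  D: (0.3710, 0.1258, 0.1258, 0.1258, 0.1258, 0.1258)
C > D > A > B

Key insight: Entropy is maximized by uniform distributions and minimized by concentrated distributions.

Entropies:
  H(A) = 1.6912 bits
  H(B) = 1.0754 bits
  H(C) = 2.5850 bits
  H(D) = 2.4119 bits

Ranking: C > D > A > B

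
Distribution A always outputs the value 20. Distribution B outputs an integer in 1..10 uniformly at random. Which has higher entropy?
B

A is deterministic, so H(A) = 0. B is uniform over 10 outcomes, so H(B) = log₂(10) = 3.322 bits. Any distribution with genuine randomness has higher entropy than a deterministic one.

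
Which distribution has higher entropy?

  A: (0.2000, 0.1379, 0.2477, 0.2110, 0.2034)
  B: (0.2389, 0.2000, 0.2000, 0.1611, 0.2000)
B

Both distributions are close to uniform, making this a harder comparison.

H(A) = 2.2982 bits
H(B) = 2.3109 bits

The distribution closer to uniform has higher entropy.
Answer: B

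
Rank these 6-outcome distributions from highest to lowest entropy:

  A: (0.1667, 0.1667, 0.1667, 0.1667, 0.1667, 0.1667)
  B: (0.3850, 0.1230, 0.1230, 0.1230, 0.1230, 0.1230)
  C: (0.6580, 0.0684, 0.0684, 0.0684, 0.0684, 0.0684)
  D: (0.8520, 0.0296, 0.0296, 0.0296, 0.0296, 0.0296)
A > B > C > D

Key insight: Entropy is maximized by uniform distributions and minimized by concentrated distributions.

Entropies:
  H(A) = 2.5850 bits
  H(B) = 2.3895 bits
  H(C) = 1.7208 bits
  H(D) = 0.9485 bits

Ranking: A > B > C > D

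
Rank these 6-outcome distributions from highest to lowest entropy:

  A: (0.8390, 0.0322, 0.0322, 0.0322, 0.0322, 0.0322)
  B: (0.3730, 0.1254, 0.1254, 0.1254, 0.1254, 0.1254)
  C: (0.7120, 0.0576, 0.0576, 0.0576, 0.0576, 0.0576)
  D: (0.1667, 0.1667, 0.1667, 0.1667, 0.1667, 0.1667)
D > B > C > A

Key insight: Entropy is maximized by uniform distributions and minimized by concentrated distributions.

Entropies:
  H(A) = 1.0105 bits
  H(B) = 2.4088 bits
  H(C) = 1.5348 bits
  H(D) = 2.5850 bits

Ranking: D > B > C > A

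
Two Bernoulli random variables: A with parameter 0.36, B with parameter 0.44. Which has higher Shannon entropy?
B

For binary distributions, entropy is maximized at p=0.5 and decreases as p moves toward 0 or 1.

H(A) = H(0.36) = 0.9427 bits
H(B) = H(0.44) = 0.9896 bits

Distribution B (p=0.44) is closer to uniform (p=0.5), so it has higher entropy.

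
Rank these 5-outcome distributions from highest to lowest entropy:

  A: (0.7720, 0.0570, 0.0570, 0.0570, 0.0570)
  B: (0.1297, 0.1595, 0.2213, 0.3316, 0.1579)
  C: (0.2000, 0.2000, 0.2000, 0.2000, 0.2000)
C > B > A

Key insight: Entropy is maximized by uniform distributions and minimized by concentrated distributions.

- Uniform distributions have maximum entropy log₂(5) = 2.3219 bits
- The more "peaked" or concentrated a distribution, the lower its entropy

Entropies:
  H(A) = 1.2305 bits
  H(B) = 2.2346 bits
  H(C) = 2.3219 bits

Ranking: C > B > A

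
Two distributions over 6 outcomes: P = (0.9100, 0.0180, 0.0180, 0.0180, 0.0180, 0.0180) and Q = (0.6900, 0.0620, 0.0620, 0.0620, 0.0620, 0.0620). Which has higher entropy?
Q

P is highly concentrated on one outcome (91%), making it nearly deterministic. Q spreads its mass more evenly (max 69%). The more spread-out distribution has higher entropy: H(P) ≈ 0.645 bits, H(Q) ≈ 1.613 bits.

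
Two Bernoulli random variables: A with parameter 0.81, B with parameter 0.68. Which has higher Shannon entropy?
B

For binary distributions, entropy is maximized at p=0.5 and decreases as p moves toward 0 or 1.

H(A) = H(0.81) = 0.7015 bits
H(B) = H(0.68) = 0.9044 bits

Distribution B (p=0.68) is closer to uniform (p=0.5), so it has higher entropy.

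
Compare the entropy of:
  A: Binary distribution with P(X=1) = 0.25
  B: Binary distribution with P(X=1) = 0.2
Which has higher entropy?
A

For binary distributions, entropy is maximized at p=0.5 and decreases as p moves toward 0 or 1.

H(A) = H(0.25) = 0.8113 bits
H(B) = H(0.2) = 0.7219 bits

Distribution A (p=0.25) is closer to uniform (p=0.5), so it has higher entropy.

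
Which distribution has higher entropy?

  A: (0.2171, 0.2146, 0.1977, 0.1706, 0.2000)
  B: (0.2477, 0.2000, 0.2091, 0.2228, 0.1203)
A

Both distributions are close to uniform, making this a harder comparison.

H(A) = 2.3169 bits
H(B) = 2.2855 bits

The distribution closer to uniform has higher entropy.
Answer: A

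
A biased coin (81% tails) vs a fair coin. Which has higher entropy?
Fair coin

The fair coin is uniform (p=0.5), maximizing binary entropy at 1 bit. The biased coin has H(0.81) ≈ 0.701 bits — its outcome is more predictable, so its entropy is lower.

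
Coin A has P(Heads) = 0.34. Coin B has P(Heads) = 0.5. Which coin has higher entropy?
B

For binary distributions, entropy is maximized at p=0.5 and decreases as p moves toward 0 or 1.

H(A) = H(0.34) = 0.9248 bits
H(B) = H(0.5) = 1.0000 bits

Distribution B (p=0.5) is closer to uniform (p=0.5), so it has higher entropy.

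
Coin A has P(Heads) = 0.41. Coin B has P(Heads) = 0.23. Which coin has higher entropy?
A

For binary distributions, entropy is maximized at p=0.5 and decreases as p moves toward 0 or 1.

H(A) = H(0.41) = 0.9765 bits
H(B) = H(0.23) = 0.7780 bits

Distribution A (p=0.41) is closer to uniform (p=0.5), so it has higher entropy.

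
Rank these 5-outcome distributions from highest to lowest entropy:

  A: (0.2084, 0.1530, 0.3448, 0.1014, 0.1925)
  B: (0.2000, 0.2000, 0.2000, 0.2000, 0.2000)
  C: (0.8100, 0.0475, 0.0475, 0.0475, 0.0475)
B > A > C

Key insight: Entropy is maximized by uniform distributions and minimized by concentrated distributions.

- Uniform distributions have maximum entropy log₂(5) = 2.3219 bits
- The more "peaked" or concentrated a distribution, the lower its entropy

Entropies:
  H(A) = 2.2079 bits
  H(B) = 2.3219 bits
  H(C) = 1.0815 bits

Ranking: B > A > C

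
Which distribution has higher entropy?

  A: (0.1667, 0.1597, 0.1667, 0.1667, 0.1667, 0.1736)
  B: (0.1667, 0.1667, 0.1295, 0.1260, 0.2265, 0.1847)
A

Both distributions are close to uniform, making this a harder comparison.

H(A) = 2.5845 bits
H(B) = 2.5554 bits

The distribution closer to uniform has higher entropy.
Answer: A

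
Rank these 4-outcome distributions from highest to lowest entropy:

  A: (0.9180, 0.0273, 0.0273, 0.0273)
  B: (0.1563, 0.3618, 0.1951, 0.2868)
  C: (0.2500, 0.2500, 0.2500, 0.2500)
C > B > A

Key insight: Entropy is maximized by uniform distributions and minimized by concentrated distributions.

- Uniform distributions have maximum entropy log₂(4) = 2.0000 bits
- The more "peaked" or concentrated a distribution, the lower its entropy

Entropies:
  H(A) = 0.5392 bits
  H(B) = 1.9260 bits
  H(C) = 2.0000 bits

Ranking: C > B > A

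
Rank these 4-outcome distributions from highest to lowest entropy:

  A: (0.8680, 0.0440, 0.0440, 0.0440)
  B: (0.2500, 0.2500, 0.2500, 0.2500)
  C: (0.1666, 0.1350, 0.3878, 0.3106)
B > C > A

Key insight: Entropy is maximized by uniform distributions and minimized by concentrated distributions.

- Uniform distributions have maximum entropy log₂(4) = 2.0000 bits
- The more "peaked" or concentrated a distribution, the lower its entropy

Entropies:
  H(A) = 0.7721 bits
  H(B) = 2.0000 bits
  H(C) = 1.8747 bits

Ranking: B > C > A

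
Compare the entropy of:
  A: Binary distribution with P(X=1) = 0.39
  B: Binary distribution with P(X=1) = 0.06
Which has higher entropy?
A

For binary distributions, entropy is maximized at p=0.5 and decreases as p moves toward 0 or 1.

H(A) = H(0.39) = 0.9648 bits
H(B) = H(0.06) = 0.3274 bits

Distribution A (p=0.39) is closer to uniform (p=0.5), so it has higher entropy.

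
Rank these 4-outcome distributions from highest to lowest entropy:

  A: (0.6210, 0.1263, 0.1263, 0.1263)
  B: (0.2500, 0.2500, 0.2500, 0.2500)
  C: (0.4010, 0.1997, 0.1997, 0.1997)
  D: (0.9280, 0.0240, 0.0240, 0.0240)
B > C > A > D

Key insight: Entropy is maximized by uniform distributions and minimized by concentrated distributions.

Entropies:
  H(A) = 1.5580 bits
  H(B) = 2.0000 bits
  H(C) = 1.9209 bits
  H(D) = 0.4875 bits

Ranking: B > C > A > D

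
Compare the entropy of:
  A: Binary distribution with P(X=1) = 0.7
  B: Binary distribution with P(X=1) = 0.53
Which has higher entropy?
B

For binary distributions, entropy is maximized at p=0.5 and decreases as p moves toward 0 or 1.

H(A) = H(0.7) = 0.8813 bits
H(B) = H(0.53) = 0.9974 bits

Distribution B (p=0.53) is closer to uniform (p=0.5), so it has higher entropy.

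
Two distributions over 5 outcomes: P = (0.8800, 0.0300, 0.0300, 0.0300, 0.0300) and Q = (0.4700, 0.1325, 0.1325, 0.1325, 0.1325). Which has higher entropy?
Q

P is highly concentrated on one outcome (88%), making it nearly deterministic. Q spreads its mass more evenly (max 47%). The more spread-out distribution has higher entropy: H(P) ≈ 0.769 bits, H(Q) ≈ 2.057 bits.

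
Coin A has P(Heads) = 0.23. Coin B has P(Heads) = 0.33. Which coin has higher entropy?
B

For binary distributions, entropy is maximized at p=0.5 and decreases as p moves toward 0 or 1.

H(A) = H(0.23) = 0.7780 bits
H(B) = H(0.33) = 0.9149 bits

Distribution B (p=0.33) is closer to uniform (p=0.5), so it has higher entropy.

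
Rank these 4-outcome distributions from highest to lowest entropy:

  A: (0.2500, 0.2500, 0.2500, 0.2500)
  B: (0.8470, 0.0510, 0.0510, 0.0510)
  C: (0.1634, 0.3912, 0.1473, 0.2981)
A > C > B

Key insight: Entropy is maximized by uniform distributions and minimized by concentrated distributions.

- Uniform distributions have maximum entropy log₂(4) = 2.0000 bits
- The more "peaked" or concentrated a distribution, the lower its entropy

Entropies:
  H(A) = 2.0000 bits
  H(B) = 0.8598 bits
  H(C) = 1.8843 bits

Ranking: A > C > B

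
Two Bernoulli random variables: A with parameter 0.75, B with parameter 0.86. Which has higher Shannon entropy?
A

For binary distributions, entropy is maximized at p=0.5 and decreases as p moves toward 0 or 1.

H(A) = H(0.75) = 0.8113 bits
H(B) = H(0.86) = 0.5842 bits

Distribution A (p=0.75) is closer to uniform (p=0.5), so it has higher entropy.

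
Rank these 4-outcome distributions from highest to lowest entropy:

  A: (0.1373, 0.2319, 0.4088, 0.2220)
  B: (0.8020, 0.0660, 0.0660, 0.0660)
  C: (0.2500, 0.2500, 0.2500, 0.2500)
C > A > B

Key insight: Entropy is maximized by uniform distributions and minimized by concentrated distributions.

- Uniform distributions have maximum entropy log₂(4) = 2.0000 bits
- The more "peaked" or concentrated a distribution, the lower its entropy

Entropies:
  H(A) = 1.8919 bits
  H(B) = 1.0317 bits
  H(C) = 2.0000 bits

Ranking: C > A > B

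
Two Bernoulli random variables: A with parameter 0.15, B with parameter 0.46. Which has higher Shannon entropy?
B

For binary distributions, entropy is maximized at p=0.5 and decreases as p moves toward 0 or 1.

H(A) = H(0.15) = 0.6098 bits
H(B) = H(0.46) = 0.9954 bits

Distribution B (p=0.46) is closer to uniform (p=0.5), so it has higher entropy.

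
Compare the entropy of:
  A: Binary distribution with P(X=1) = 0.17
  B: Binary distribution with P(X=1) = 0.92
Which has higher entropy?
A

For binary distributions, entropy is maximized at p=0.5 and decreases as p moves toward 0 or 1.

H(A) = H(0.17) = 0.6577 bits
H(B) = H(0.92) = 0.4022 bits

Distribution A (p=0.17) is closer to uniform (p=0.5), so it has higher entropy.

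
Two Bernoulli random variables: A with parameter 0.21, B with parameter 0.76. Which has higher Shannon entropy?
B

For binary distributions, entropy is maximized at p=0.5 and decreases as p moves toward 0 or 1.

H(A) = H(0.21) = 0.7415 bits
H(B) = H(0.76) = 0.7950 bits

Distribution B (p=0.76) is closer to uniform (p=0.5), so it has higher entropy.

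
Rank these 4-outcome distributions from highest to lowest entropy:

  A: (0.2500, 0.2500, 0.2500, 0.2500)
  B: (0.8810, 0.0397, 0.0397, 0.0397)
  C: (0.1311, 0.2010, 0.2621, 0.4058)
A > C > B

Key insight: Entropy is maximized by uniform distributions and minimized by concentrated distributions.

- Uniform distributions have maximum entropy log₂(4) = 2.0000 bits
- The more "peaked" or concentrated a distribution, the lower its entropy

Entropies:
  H(A) = 2.0000 bits
  H(B) = 0.7151 bits
  H(C) = 1.8839 bits

Ranking: A > C > B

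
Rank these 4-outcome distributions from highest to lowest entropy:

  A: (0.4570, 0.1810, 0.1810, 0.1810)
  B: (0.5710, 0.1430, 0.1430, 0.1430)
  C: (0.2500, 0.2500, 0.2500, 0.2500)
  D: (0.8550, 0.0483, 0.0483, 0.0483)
C > A > B > D

Key insight: Entropy is maximized by uniform distributions and minimized by concentrated distributions.

Entropies:
  H(A) = 1.8553 bits
  H(B) = 1.6654 bits
  H(C) = 2.0000 bits
  H(D) = 0.8270 bits

Ranking: C > A > B > D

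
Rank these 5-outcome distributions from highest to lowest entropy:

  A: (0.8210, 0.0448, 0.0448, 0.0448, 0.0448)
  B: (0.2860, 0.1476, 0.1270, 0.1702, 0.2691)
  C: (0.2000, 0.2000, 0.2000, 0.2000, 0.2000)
C > B > A

Key insight: Entropy is maximized by uniform distributions and minimized by concentrated distributions.

- Uniform distributions have maximum entropy log₂(5) = 2.3219 bits
- The more "peaked" or concentrated a distribution, the lower its entropy

Entropies:
  H(A) = 1.0359 bits
  H(B) = 2.2466 bits
  H(C) = 2.3219 bits

Ranking: C > B > A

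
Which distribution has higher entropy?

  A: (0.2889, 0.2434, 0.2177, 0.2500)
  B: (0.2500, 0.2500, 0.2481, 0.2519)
B

Both distributions are close to uniform, making this a harder comparison.

H(A) = 1.9926 bits
H(B) = 2.0000 bits

The distribution closer to uniform has higher entropy.
Answer: B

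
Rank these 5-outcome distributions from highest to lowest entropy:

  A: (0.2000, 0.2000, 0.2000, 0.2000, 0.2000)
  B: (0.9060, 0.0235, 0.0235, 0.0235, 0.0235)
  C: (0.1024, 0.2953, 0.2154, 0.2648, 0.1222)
A > C > B

Key insight: Entropy is maximized by uniform distributions and minimized by concentrated distributions.

- Uniform distributions have maximum entropy log₂(5) = 2.3219 bits
- The more "peaked" or concentrated a distribution, the lower its entropy

Entropies:
  H(A) = 2.3219 bits
  H(B) = 0.6377 bits
  H(C) = 2.2115 bits

Ranking: A > C > B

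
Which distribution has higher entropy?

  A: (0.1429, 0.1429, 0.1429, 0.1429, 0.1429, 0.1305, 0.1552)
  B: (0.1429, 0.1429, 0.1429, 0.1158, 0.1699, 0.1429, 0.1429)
A

Both distributions are close to uniform, making this a harder comparison.

H(A) = 2.8058 bits
H(B) = 2.7999 bits

The distribution closer to uniform has higher entropy.
Answer: A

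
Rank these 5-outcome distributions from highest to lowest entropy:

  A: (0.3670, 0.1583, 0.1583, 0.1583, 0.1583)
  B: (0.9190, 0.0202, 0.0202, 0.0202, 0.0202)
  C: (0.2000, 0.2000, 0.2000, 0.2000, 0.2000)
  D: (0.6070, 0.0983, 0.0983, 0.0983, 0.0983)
C > A > D > B

Key insight: Entropy is maximized by uniform distributions and minimized by concentrated distributions.

Entropies:
  H(A) = 2.2143 bits
  H(B) = 0.5677 bits
  H(C) = 2.3219 bits
  H(D) = 1.7527 bits

Ranking: C > A > D > B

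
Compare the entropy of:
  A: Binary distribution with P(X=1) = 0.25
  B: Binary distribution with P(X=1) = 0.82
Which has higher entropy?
A

For binary distributions, entropy is maximized at p=0.5 and decreases as p moves toward 0 or 1.

H(A) = H(0.25) = 0.8113 bits
H(B) = H(0.82) = 0.6801 bits

Distribution A (p=0.25) is closer to uniform (p=0.5), so it has higher entropy.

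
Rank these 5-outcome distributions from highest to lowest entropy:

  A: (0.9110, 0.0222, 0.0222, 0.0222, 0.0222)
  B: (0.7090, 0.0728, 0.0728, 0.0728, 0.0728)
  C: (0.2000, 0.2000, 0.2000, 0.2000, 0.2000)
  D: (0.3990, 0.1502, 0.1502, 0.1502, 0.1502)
C > D > B > A

Key insight: Entropy is maximized by uniform distributions and minimized by concentrated distributions.

Entropies:
  H(A) = 0.6111 bits
  H(B) = 1.4520 bits
  H(C) = 2.3219 bits
  H(D) = 2.1724 bits

Ranking: C > D > B > A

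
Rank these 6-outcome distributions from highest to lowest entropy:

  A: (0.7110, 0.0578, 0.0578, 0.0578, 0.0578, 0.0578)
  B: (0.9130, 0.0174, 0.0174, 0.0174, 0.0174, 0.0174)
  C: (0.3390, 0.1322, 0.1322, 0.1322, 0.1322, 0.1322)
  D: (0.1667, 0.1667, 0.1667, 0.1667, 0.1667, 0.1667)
D > C > A > B

Key insight: Entropy is maximized by uniform distributions and minimized by concentrated distributions.

Entropies:
  H(A) = 1.5385 bits
  H(B) = 0.6284 bits
  H(C) = 2.4587 bits
  H(D) = 2.5850 bits

Ranking: D > C > A > B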